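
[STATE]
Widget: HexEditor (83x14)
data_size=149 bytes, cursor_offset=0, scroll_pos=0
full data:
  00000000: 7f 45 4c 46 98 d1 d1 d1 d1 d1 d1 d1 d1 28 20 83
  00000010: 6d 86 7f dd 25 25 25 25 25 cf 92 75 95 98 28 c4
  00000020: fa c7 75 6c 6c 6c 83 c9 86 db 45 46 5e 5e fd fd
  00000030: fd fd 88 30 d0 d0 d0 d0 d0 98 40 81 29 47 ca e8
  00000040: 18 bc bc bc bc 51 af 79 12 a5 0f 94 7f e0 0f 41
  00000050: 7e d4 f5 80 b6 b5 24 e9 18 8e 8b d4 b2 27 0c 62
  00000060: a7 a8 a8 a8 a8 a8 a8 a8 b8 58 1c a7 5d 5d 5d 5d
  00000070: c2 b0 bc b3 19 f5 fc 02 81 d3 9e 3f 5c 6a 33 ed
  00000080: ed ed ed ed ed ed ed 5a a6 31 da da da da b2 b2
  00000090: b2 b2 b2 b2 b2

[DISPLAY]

00000000  7F 45 4c 46 98 d1 d1 d1  d1 d1 d1 d1 d1 28 20 83  |.ELF.........( .|     
00000010  6d 86 7f dd 25 25 25 25  25 cf 92 75 95 98 28 c4  |m...%%%%%..u..(.|     
00000020  fa c7 75 6c 6c 6c 83 c9  86 db 45 46 5e 5e fd fd  |..ulll....EF^^..|     
00000030  fd fd 88 30 d0 d0 d0 d0  d0 98 40 81 29 47 ca e8  |...0......@.)G..|     
00000040  18 bc bc bc bc 51 af 79  12 a5 0f 94 7f e0 0f 41  |.....Q.y.......A|     
00000050  7e d4 f5 80 b6 b5 24 e9  18 8e 8b d4 b2 27 0c 62  |~.....$......'.b|     
00000060  a7 a8 a8 a8 a8 a8 a8 a8  b8 58 1c a7 5d 5d 5d 5d  |.........X..]]]]|     
00000070  c2 b0 bc b3 19 f5 fc 02  81 d3 9e 3f 5c 6a 33 ed  |...........?\j3.|     
00000080  ed ed ed ed ed ed ed 5a  a6 31 da da da da b2 b2  |.......Z.1......|     
00000090  b2 b2 b2 b2 b2                                    |.....           |     
                                                                                   
                                                                                   
                                                                                   
                                                                                   


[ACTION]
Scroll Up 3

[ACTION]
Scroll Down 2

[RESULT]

00000020  fa c7 75 6c 6c 6c 83 c9  86 db 45 46 5e 5e fd fd  |..ulll....EF^^..|     
00000030  fd fd 88 30 d0 d0 d0 d0  d0 98 40 81 29 47 ca e8  |...0......@.)G..|     
00000040  18 bc bc bc bc 51 af 79  12 a5 0f 94 7f e0 0f 41  |.....Q.y.......A|     
00000050  7e d4 f5 80 b6 b5 24 e9  18 8e 8b d4 b2 27 0c 62  |~.....$......'.b|     
00000060  a7 a8 a8 a8 a8 a8 a8 a8  b8 58 1c a7 5d 5d 5d 5d  |.........X..]]]]|     
00000070  c2 b0 bc b3 19 f5 fc 02  81 d3 9e 3f 5c 6a 33 ed  |...........?\j3.|     
00000080  ed ed ed ed ed ed ed 5a  a6 31 da da da da b2 b2  |.......Z.1......|     
00000090  b2 b2 b2 b2 b2                                    |.....           |     
                                                                                   
                                                                                   
                                                                                   
                                                                                   
                                                                                   
                                                                                   


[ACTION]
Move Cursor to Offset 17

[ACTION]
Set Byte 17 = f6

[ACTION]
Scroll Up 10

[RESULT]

00000000  7f 45 4c 46 98 d1 d1 d1  d1 d1 d1 d1 d1 28 20 83  |.ELF.........( .|     
00000010  6d F6 7f dd 25 25 25 25  25 cf 92 75 95 98 28 c4  |m...%%%%%..u..(.|     
00000020  fa c7 75 6c 6c 6c 83 c9  86 db 45 46 5e 5e fd fd  |..ulll....EF^^..|     
00000030  fd fd 88 30 d0 d0 d0 d0  d0 98 40 81 29 47 ca e8  |...0......@.)G..|     
00000040  18 bc bc bc bc 51 af 79  12 a5 0f 94 7f e0 0f 41  |.....Q.y.......A|     
00000050  7e d4 f5 80 b6 b5 24 e9  18 8e 8b d4 b2 27 0c 62  |~.....$......'.b|     
00000060  a7 a8 a8 a8 a8 a8 a8 a8  b8 58 1c a7 5d 5d 5d 5d  |.........X..]]]]|     
00000070  c2 b0 bc b3 19 f5 fc 02  81 d3 9e 3f 5c 6a 33 ed  |...........?\j3.|     
00000080  ed ed ed ed ed ed ed 5a  a6 31 da da da da b2 b2  |.......Z.1......|     
00000090  b2 b2 b2 b2 b2                                    |.....           |     
                                                                                   
                                                                                   
                                                                                   
                                                                                   


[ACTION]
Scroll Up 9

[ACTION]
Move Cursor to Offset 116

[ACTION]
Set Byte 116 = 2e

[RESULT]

00000000  7f 45 4c 46 98 d1 d1 d1  d1 d1 d1 d1 d1 28 20 83  |.ELF.........( .|     
00000010  6d f6 7f dd 25 25 25 25  25 cf 92 75 95 98 28 c4  |m...%%%%%..u..(.|     
00000020  fa c7 75 6c 6c 6c 83 c9  86 db 45 46 5e 5e fd fd  |..ulll....EF^^..|     
00000030  fd fd 88 30 d0 d0 d0 d0  d0 98 40 81 29 47 ca e8  |...0......@.)G..|     
00000040  18 bc bc bc bc 51 af 79  12 a5 0f 94 7f e0 0f 41  |.....Q.y.......A|     
00000050  7e d4 f5 80 b6 b5 24 e9  18 8e 8b d4 b2 27 0c 62  |~.....$......'.b|     
00000060  a7 a8 a8 a8 a8 a8 a8 a8  b8 58 1c a7 5d 5d 5d 5d  |.........X..]]]]|     
00000070  c2 b0 bc b3 2E f5 fc 02  81 d3 9e 3f 5c 6a 33 ed  |...........?\j3.|     
00000080  ed ed ed ed ed ed ed 5a  a6 31 da da da da b2 b2  |.......Z.1......|     
00000090  b2 b2 b2 b2 b2                                    |.....           |     
                                                                                   
                                                                                   
                                                                                   
                                                                                   


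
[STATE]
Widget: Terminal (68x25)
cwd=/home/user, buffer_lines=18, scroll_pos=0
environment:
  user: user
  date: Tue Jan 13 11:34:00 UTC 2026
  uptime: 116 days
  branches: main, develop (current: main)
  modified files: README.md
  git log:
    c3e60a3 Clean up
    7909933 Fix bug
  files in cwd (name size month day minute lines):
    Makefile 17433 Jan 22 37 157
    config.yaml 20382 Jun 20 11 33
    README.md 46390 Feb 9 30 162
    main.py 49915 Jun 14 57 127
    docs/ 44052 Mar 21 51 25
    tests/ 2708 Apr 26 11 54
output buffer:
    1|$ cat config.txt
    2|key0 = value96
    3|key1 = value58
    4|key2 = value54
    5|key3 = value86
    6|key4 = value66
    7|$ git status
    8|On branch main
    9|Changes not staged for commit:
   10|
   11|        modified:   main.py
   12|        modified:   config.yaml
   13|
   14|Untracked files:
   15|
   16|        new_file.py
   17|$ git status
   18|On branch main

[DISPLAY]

$ cat config.txt                                                    
key0 = value96                                                      
key1 = value58                                                      
key2 = value54                                                      
key3 = value86                                                      
key4 = value66                                                      
$ git status                                                        
On branch main                                                      
Changes not staged for commit:                                      
                                                                    
        modified:   main.py                                         
        modified:   config.yaml                                     
                                                                    
Untracked files:                                                    
                                                                    
        new_file.py                                                 
$ git status                                                        
On branch main                                                      
$ █                                                                 
                                                                    
                                                                    
                                                                    
                                                                    
                                                                    
                                                                    


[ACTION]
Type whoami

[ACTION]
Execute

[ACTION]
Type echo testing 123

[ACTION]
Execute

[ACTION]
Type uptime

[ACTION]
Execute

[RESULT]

$ cat config.txt                                                    
key0 = value96                                                      
key1 = value58                                                      
key2 = value54                                                      
key3 = value86                                                      
key4 = value66                                                      
$ git status                                                        
On branch main                                                      
Changes not staged for commit:                                      
                                                                    
        modified:   main.py                                         
        modified:   config.yaml                                     
                                                                    
Untracked files:                                                    
                                                                    
        new_file.py                                                 
$ git status                                                        
On branch main                                                      
$ whoami                                                            
user                                                                
$ echo testing 123                                                  
testing 123                                                         
$ uptime                                                            
 10:00  up 116 days                                                 
$ █                                                                 


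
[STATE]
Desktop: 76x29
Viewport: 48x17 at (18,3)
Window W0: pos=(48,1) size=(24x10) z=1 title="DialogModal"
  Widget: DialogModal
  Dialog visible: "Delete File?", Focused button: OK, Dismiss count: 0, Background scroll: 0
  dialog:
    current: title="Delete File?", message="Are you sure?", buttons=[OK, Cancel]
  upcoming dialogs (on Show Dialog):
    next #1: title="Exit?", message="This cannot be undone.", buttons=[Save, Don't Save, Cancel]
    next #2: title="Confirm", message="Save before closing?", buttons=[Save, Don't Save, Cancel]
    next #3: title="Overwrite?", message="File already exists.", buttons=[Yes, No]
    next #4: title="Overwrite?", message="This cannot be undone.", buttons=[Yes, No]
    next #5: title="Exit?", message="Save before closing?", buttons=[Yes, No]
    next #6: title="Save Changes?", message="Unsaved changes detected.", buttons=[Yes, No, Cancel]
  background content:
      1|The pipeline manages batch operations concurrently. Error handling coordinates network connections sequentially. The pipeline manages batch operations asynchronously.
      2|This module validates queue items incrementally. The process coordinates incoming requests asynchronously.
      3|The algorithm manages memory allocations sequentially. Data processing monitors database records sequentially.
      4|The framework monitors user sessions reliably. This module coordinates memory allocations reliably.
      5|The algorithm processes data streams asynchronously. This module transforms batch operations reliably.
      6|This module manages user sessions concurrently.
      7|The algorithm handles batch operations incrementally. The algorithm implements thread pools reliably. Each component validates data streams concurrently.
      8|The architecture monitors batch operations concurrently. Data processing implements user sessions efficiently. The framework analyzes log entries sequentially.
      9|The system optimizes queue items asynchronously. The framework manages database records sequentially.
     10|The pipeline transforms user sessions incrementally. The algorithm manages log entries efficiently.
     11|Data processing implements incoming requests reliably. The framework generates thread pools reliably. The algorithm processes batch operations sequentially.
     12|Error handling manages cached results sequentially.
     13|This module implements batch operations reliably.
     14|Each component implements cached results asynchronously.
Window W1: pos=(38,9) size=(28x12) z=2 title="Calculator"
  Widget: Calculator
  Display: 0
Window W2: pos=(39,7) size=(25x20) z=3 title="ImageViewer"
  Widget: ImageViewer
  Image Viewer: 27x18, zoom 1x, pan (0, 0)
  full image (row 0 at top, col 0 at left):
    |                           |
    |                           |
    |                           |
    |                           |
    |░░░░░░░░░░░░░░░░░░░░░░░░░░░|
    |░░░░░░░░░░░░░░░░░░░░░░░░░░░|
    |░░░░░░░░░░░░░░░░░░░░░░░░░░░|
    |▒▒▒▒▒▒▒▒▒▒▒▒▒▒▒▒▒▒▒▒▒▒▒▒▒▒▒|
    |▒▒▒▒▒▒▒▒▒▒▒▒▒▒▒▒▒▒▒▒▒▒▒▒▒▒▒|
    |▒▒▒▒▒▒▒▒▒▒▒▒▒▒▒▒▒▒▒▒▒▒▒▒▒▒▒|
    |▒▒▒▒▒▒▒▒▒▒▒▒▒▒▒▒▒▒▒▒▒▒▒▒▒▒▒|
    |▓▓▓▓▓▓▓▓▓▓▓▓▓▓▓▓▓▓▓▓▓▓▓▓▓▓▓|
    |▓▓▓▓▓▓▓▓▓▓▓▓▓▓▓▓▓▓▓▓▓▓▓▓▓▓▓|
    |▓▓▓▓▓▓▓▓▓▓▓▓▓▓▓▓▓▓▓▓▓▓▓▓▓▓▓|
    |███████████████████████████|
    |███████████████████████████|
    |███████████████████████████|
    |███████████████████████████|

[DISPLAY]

                              ┠─────────────────
                              ┃Th┌──────────────
                              ┃Th│  Delete File?
                              ┃Th│ Are you sure?
                     ┏━━━━━━━━━━━━━━━━━━━━━━━┓l 
                     ┃ ImageViewer           ┃──
                    ┏┠───────────────────────┨━┓
                    ┃┃                       ┃ ┃
                    ┠┃                       ┃─┨
                    ┃┃                       ┃0┃
                    ┃┃                       ┃ ┃
                    ┃┃░░░░░░░░░░░░░░░░░░░░░░░┃ ┃
                    ┃┃░░░░░░░░░░░░░░░░░░░░░░░┃ ┃
                    ┃┃░░░░░░░░░░░░░░░░░░░░░░░┃ ┃
                    ┃┃▒▒▒▒▒▒▒▒▒▒▒▒▒▒▒▒▒▒▒▒▒▒▒┃ ┃
                    ┃┃▒▒▒▒▒▒▒▒▒▒▒▒▒▒▒▒▒▒▒▒▒▒▒┃ ┃
                    ┃┃▒▒▒▒▒▒▒▒▒▒▒▒▒▒▒▒▒▒▒▒▒▒▒┃ ┃


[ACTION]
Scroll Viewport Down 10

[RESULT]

                    ┃┃                       ┃0┃
                    ┃┃                       ┃ ┃
                    ┃┃░░░░░░░░░░░░░░░░░░░░░░░┃ ┃
                    ┃┃░░░░░░░░░░░░░░░░░░░░░░░┃ ┃
                    ┃┃░░░░░░░░░░░░░░░░░░░░░░░┃ ┃
                    ┃┃▒▒▒▒▒▒▒▒▒▒▒▒▒▒▒▒▒▒▒▒▒▒▒┃ ┃
                    ┃┃▒▒▒▒▒▒▒▒▒▒▒▒▒▒▒▒▒▒▒▒▒▒▒┃ ┃
                    ┃┃▒▒▒▒▒▒▒▒▒▒▒▒▒▒▒▒▒▒▒▒▒▒▒┃ ┃
                    ┗┃▒▒▒▒▒▒▒▒▒▒▒▒▒▒▒▒▒▒▒▒▒▒▒┃━┛
                     ┃▓▓▓▓▓▓▓▓▓▓▓▓▓▓▓▓▓▓▓▓▓▓▓┃  
                     ┃▓▓▓▓▓▓▓▓▓▓▓▓▓▓▓▓▓▓▓▓▓▓▓┃  
                     ┃▓▓▓▓▓▓▓▓▓▓▓▓▓▓▓▓▓▓▓▓▓▓▓┃  
                     ┃███████████████████████┃  
                     ┃███████████████████████┃  
                     ┗━━━━━━━━━━━━━━━━━━━━━━━┛  
                                                
                                                


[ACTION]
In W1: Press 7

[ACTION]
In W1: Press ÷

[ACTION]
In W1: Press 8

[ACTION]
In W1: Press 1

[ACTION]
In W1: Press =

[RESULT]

                    ┃┃                       ┃9┃
                    ┃┃                       ┃ ┃
                    ┃┃░░░░░░░░░░░░░░░░░░░░░░░┃ ┃
                    ┃┃░░░░░░░░░░░░░░░░░░░░░░░┃ ┃
                    ┃┃░░░░░░░░░░░░░░░░░░░░░░░┃ ┃
                    ┃┃▒▒▒▒▒▒▒▒▒▒▒▒▒▒▒▒▒▒▒▒▒▒▒┃ ┃
                    ┃┃▒▒▒▒▒▒▒▒▒▒▒▒▒▒▒▒▒▒▒▒▒▒▒┃ ┃
                    ┃┃▒▒▒▒▒▒▒▒▒▒▒▒▒▒▒▒▒▒▒▒▒▒▒┃ ┃
                    ┗┃▒▒▒▒▒▒▒▒▒▒▒▒▒▒▒▒▒▒▒▒▒▒▒┃━┛
                     ┃▓▓▓▓▓▓▓▓▓▓▓▓▓▓▓▓▓▓▓▓▓▓▓┃  
                     ┃▓▓▓▓▓▓▓▓▓▓▓▓▓▓▓▓▓▓▓▓▓▓▓┃  
                     ┃▓▓▓▓▓▓▓▓▓▓▓▓▓▓▓▓▓▓▓▓▓▓▓┃  
                     ┃███████████████████████┃  
                     ┃███████████████████████┃  
                     ┗━━━━━━━━━━━━━━━━━━━━━━━┛  
                                                
                                                


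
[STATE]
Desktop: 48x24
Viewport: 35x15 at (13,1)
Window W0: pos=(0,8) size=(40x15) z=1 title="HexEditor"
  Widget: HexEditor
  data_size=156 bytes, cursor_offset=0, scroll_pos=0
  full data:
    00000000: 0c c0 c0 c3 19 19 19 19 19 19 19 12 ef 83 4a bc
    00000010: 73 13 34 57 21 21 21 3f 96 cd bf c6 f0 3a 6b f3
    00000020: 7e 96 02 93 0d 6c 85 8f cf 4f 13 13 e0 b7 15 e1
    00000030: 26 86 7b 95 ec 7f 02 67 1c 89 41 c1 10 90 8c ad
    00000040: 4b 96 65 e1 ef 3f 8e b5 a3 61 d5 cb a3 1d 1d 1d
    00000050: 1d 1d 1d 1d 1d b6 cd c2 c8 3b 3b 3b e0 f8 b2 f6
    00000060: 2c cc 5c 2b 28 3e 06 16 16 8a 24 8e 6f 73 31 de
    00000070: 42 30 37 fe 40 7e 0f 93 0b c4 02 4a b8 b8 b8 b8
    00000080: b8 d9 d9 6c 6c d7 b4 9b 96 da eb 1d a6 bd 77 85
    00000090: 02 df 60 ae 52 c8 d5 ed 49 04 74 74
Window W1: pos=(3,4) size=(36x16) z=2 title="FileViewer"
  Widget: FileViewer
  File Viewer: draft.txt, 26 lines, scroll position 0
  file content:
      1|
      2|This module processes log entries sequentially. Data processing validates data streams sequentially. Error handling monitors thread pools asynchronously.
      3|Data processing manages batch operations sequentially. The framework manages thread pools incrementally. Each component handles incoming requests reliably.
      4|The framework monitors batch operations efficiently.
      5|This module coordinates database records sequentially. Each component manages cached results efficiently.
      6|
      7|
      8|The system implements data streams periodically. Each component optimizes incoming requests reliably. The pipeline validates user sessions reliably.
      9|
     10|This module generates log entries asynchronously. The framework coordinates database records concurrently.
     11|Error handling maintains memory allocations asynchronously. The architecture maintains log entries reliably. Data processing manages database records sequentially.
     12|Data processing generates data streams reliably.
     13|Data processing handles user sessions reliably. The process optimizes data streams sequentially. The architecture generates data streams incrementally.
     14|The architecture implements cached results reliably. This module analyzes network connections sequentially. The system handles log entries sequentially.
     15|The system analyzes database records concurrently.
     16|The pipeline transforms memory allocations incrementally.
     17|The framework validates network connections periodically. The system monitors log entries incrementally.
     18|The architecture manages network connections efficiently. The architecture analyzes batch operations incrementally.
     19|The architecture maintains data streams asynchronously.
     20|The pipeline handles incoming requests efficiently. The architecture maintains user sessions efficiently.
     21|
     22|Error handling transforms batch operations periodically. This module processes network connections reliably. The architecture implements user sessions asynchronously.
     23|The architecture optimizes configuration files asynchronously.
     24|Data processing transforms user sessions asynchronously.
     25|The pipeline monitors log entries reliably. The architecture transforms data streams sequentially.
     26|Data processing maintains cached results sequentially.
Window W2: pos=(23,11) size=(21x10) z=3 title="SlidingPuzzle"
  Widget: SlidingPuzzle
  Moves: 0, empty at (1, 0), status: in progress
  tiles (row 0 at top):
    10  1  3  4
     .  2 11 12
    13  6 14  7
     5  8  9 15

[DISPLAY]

                                   
                                   
                                   
━━━━━━━━━━━━━━━━━━━━━━━━━┓         
er                       ┃         
─────────────────────────┨         
                        ▲┃         
le processes log entries█┃┓        
essing manages batch ope░┃┃        
work monitors batch oper░┃┨        
le coordin┏━━━━━━━━━━━━━━━━━━━┓    
          ┃ SlidingPuzzle     ┃    
          ┠───────────────────┨    
m implemen┃┌────┬────┬────┬───┃    
          ┃│ 10 │  1 │  3 │  4┃    


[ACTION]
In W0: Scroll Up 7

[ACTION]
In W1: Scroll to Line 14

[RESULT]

                                   
                                   
                                   
━━━━━━━━━━━━━━━━━━━━━━━━━┓         
er                       ┃         
─────────────────────────┨         
tecture implements cache▲┃         
m analyzes database reco░┃┓        
ine transforms memory al░┃┃        
work validates network c░┃┨        
tecture ma┏━━━━━━━━━━━━━━━━━━━┓    
tecture ma┃ SlidingPuzzle     ┃    
ine handle┠───────────────────┨    
          ┃┌────┬────┬────┬───┃    
dling tran┃│ 10 │  1 │  3 │  4┃    


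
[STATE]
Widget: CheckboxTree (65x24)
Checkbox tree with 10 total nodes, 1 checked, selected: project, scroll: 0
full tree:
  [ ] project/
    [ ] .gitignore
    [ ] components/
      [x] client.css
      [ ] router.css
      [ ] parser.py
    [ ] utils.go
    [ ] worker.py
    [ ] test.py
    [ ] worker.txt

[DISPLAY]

>[-] project/                                                    
   [ ] .gitignore                                                
   [-] components/                                               
     [x] client.css                                              
     [ ] router.css                                              
     [ ] parser.py                                               
   [ ] utils.go                                                  
   [ ] worker.py                                                 
   [ ] test.py                                                   
   [ ] worker.txt                                                
                                                                 
                                                                 
                                                                 
                                                                 
                                                                 
                                                                 
                                                                 
                                                                 
                                                                 
                                                                 
                                                                 
                                                                 
                                                                 
                                                                 


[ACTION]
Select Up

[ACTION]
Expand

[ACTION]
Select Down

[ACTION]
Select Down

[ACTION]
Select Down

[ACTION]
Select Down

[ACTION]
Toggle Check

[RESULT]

 [-] project/                                                    
   [ ] .gitignore                                                
   [-] components/                                               
     [x] client.css                                              
>    [x] router.css                                              
     [ ] parser.py                                               
   [ ] utils.go                                                  
   [ ] worker.py                                                 
   [ ] test.py                                                   
   [ ] worker.txt                                                
                                                                 
                                                                 
                                                                 
                                                                 
                                                                 
                                                                 
                                                                 
                                                                 
                                                                 
                                                                 
                                                                 
                                                                 
                                                                 
                                                                 


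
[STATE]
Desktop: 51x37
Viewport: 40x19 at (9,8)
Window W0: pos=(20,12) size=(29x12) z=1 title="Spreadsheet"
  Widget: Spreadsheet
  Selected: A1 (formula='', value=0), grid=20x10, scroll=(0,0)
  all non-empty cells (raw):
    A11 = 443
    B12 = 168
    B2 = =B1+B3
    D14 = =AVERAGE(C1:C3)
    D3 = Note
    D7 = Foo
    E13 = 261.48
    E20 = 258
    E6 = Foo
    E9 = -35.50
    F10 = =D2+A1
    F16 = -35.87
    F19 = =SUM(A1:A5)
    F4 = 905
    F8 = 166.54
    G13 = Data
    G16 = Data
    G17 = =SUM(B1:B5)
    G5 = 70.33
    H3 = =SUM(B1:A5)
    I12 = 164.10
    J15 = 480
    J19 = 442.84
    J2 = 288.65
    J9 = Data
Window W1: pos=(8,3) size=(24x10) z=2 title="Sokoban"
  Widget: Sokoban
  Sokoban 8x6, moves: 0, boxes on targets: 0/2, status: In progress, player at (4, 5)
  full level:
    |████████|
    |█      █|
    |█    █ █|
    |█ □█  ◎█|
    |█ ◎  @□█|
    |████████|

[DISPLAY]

█    █ █              ┃                 
█ □█  ◎█              ┃                 
█ ◎  @□█              ┃                 
████████              ┃                 
━━━━━━━━━━━━━━━━━━━━━━┛━━━━━━━━━━━━━━━━┓
           ┃ Spreadsheet               ┃
           ┠───────────────────────────┨
           ┃A1:                        ┃
           ┃       A       B       C   ┃
           ┃---------------------------┃
           ┃  1      [0]       0       ┃
           ┃  2        0       0       ┃
           ┃  3        0       0       ┃
           ┃  4        0       0       ┃
           ┃  5        0       0       ┃
           ┗━━━━━━━━━━━━━━━━━━━━━━━━━━━┛
                                        
                                        
                                        


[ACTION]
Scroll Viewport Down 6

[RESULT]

           ┠───────────────────────────┨
           ┃A1:                        ┃
           ┃       A       B       C   ┃
           ┃---------------------------┃
           ┃  1      [0]       0       ┃
           ┃  2        0       0       ┃
           ┃  3        0       0       ┃
           ┃  4        0       0       ┃
           ┃  5        0       0       ┃
           ┗━━━━━━━━━━━━━━━━━━━━━━━━━━━┛
                                        
                                        
                                        
                                        
                                        
                                        
                                        
                                        
                                        


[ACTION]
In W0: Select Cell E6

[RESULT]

           ┠───────────────────────────┨
           ┃E6: Foo                    ┃
           ┃       A       B       C   ┃
           ┃---------------------------┃
           ┃  1        0       0       ┃
           ┃  2        0       0       ┃
           ┃  3        0       0       ┃
           ┃  4        0       0       ┃
           ┃  5        0       0       ┃
           ┗━━━━━━━━━━━━━━━━━━━━━━━━━━━┛
                                        
                                        
                                        
                                        
                                        
                                        
                                        
                                        
                                        


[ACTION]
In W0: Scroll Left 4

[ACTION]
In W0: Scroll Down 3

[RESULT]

           ┠───────────────────────────┨
           ┃E6: Foo                    ┃
           ┃       A       B       C   ┃
           ┃---------------------------┃
           ┃  4        0       0       ┃
           ┃  5        0       0       ┃
           ┃  6        0       0       ┃
           ┃  7        0       0       ┃
           ┃  8        0       0       ┃
           ┗━━━━━━━━━━━━━━━━━━━━━━━━━━━┛
                                        
                                        
                                        
                                        
                                        
                                        
                                        
                                        
                                        


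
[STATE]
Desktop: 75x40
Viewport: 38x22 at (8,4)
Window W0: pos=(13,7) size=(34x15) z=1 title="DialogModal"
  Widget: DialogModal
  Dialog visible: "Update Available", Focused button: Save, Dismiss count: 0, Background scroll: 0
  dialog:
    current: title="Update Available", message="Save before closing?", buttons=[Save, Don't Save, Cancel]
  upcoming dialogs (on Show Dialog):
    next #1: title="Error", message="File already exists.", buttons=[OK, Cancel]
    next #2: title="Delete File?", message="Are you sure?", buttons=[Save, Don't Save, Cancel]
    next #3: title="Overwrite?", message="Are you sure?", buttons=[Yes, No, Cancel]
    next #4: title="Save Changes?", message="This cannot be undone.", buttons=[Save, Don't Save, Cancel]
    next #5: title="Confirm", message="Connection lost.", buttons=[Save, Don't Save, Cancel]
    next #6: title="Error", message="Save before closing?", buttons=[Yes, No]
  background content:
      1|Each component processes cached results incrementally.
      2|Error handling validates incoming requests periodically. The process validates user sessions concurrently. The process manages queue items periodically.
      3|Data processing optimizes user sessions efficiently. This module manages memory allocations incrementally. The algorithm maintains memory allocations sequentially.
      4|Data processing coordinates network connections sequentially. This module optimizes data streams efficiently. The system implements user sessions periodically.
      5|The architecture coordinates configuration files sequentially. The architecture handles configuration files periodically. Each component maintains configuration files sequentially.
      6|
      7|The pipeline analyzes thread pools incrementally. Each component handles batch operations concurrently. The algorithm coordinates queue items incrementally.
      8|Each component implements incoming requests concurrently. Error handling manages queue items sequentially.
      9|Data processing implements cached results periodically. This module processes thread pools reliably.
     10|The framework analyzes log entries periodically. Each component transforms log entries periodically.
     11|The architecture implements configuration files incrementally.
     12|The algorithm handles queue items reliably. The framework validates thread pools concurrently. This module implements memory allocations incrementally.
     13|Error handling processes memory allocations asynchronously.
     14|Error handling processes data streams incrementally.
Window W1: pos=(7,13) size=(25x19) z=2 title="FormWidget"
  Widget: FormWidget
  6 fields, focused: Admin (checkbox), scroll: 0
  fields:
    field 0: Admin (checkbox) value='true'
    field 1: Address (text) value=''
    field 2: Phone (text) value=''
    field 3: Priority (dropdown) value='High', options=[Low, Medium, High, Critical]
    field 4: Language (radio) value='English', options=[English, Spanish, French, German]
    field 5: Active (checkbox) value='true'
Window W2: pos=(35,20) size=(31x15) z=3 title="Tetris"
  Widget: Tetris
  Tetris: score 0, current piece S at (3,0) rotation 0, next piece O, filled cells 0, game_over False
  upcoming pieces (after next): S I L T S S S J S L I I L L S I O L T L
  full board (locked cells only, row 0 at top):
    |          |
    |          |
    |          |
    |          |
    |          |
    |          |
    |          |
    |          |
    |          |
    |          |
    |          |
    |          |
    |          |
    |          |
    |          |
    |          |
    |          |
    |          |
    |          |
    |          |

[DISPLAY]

                                      
                                      
                                      
     ┏━━━━━━━━━━━━━━━━━━━━━━━━━━━━━━━━
     ┃ DialogModal                    
     ┠────────────────────────────────
     ┃Each component processes cached 
     ┃Error handling validates incomin
     ┃Data processing optimizes user s
━━━━━━━━━━━━━━━━━━━━━━━┓───────────┐tw
 FormWidget            ┃ilable     │on
───────────────────────┨closing?   │  
> Admin:      [x]      ┃ave   Cance│oo
  Address:    [       ]┃───────────┘mi
  Phone:      [       ]┃plements cache
  Priority:   [High  ▼]┃yzes log entri
  Language:   (●) Engli┃mpl┏━━━━━━━━━━
  Active:     [x]      ┃━━━┃ Tetris   
                       ┃   ┠──────────
                       ┃   ┃          
                       ┃   ┃          
                       ┃   ┃          


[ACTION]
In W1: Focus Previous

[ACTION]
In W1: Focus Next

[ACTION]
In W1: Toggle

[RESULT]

                                      
                                      
                                      
     ┏━━━━━━━━━━━━━━━━━━━━━━━━━━━━━━━━
     ┃ DialogModal                    
     ┠────────────────────────────────
     ┃Each component processes cached 
     ┃Error handling validates incomin
     ┃Data processing optimizes user s
━━━━━━━━━━━━━━━━━━━━━━━┓───────────┐tw
 FormWidget            ┃ilable     │on
───────────────────────┨closing?   │  
> Admin:      [ ]      ┃ave   Cance│oo
  Address:    [       ]┃───────────┘mi
  Phone:      [       ]┃plements cache
  Priority:   [High  ▼]┃yzes log entri
  Language:   (●) Engli┃mpl┏━━━━━━━━━━
  Active:     [x]      ┃━━━┃ Tetris   
                       ┃   ┠──────────
                       ┃   ┃          
                       ┃   ┃          
                       ┃   ┃          


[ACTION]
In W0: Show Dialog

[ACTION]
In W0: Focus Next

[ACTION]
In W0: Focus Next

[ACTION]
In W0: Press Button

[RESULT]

                                      
                                      
                                      
     ┏━━━━━━━━━━━━━━━━━━━━━━━━━━━━━━━━
     ┃ DialogModal                    
     ┠────────────────────────────────
     ┃Each component processes cached 
     ┃Error handling validates incomin
     ┃Data processing optimizes user s
━━━━━━━━━━━━━━━━━━━━━━━┓ordinates netw
 FormWidget            ┃oordinates con
───────────────────────┨              
> Admin:      [ ]      ┃zes thread poo
  Address:    [       ]┃lements incomi
  Phone:      [       ]┃plements cache
  Priority:   [High  ▼]┃yzes log entri
  Language:   (●) Engli┃mpl┏━━━━━━━━━━
  Active:     [x]      ┃━━━┃ Tetris   
                       ┃   ┠──────────
                       ┃   ┃          
                       ┃   ┃          
                       ┃   ┃          


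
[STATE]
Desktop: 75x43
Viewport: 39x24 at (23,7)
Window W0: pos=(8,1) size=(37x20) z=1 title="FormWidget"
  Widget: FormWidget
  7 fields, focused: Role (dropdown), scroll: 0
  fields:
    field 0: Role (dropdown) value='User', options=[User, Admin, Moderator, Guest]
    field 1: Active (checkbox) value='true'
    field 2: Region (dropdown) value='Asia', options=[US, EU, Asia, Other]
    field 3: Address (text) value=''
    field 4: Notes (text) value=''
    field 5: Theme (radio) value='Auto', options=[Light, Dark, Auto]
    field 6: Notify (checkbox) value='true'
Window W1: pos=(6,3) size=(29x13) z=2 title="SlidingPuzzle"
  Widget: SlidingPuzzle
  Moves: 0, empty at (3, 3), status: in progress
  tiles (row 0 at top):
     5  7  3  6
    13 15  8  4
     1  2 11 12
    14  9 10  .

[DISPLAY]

  6 │      ┃        ]┃                 
────┤      ┃        ]┃                 
  4 │      ┃ ) Dark  ┃                 
────┤      ┃         ┃                 
 12 │      ┃         ┃                 
────┤      ┃         ┃                 
    │      ┃         ┃                 
────┘      ┃         ┃                 
━━━━━━━━━━━┛         ┃                 
                     ┃                 
                     ┃                 
                     ┃                 
                     ┃                 
━━━━━━━━━━━━━━━━━━━━━┛                 
                                       
                                       
                                       
                                       
                                       
                                       
                                       
                                       
                                       
                                       


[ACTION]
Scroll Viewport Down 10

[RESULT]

                     ┃                 
                     ┃                 
                     ┃                 
━━━━━━━━━━━━━━━━━━━━━┛                 
                                       
                                       
                                       
                                       
                                       
                                       
                                       
                                       
                                       
                                       
                                       
                                       
                                       
                                       
                                       
                                       
                                       
                                       
                                       
                                       


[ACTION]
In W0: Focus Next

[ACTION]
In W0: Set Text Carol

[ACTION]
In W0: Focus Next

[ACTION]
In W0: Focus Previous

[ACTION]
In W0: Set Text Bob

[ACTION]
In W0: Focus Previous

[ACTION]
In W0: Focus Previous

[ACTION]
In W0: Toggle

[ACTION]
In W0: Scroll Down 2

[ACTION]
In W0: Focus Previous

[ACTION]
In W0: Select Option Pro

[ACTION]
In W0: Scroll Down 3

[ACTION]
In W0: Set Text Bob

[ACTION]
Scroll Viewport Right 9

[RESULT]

            ┃                          
            ┃                          
            ┃                          
━━━━━━━━━━━━┛                          
                                       
                                       
                                       
                                       
                                       
                                       
                                       
                                       
                                       
                                       
                                       
                                       
                                       
                                       
                                       
                                       
                                       
                                       
                                       
                                       
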